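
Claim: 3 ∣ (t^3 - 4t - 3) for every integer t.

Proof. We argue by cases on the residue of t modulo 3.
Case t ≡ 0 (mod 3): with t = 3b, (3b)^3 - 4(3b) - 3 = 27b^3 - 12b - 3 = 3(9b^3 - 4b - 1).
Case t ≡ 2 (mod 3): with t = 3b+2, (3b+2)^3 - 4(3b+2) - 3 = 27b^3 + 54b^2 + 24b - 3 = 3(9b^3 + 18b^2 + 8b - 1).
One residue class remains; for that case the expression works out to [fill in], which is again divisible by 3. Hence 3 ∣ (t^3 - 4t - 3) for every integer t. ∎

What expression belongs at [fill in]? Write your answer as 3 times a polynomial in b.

3(9b^3 + 9b^2 - b - 2)

The residues treated are {0, 2}, so the missing case is t ≡ 1 (mod 3); write t = 3b+1.
Then (3b+1)^3 - 4(3b+1) - 3 = 27b^3 + 27b^2 - 3b - 6 = 3(9b^3 + 9b^2 - b - 2).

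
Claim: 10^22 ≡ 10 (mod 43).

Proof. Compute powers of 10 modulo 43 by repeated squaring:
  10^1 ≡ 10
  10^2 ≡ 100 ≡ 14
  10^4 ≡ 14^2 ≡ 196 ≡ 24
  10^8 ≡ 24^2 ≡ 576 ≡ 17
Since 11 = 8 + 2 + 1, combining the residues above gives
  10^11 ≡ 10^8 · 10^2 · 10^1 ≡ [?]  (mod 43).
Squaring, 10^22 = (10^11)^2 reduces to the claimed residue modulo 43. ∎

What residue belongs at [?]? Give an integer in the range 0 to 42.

15

Multiply the listed residues: 17 · 14 · 10 = 238 → 2380.
Reducing modulo 43: 2380 = 55·43 + 15, so 10^11 ≡ 15.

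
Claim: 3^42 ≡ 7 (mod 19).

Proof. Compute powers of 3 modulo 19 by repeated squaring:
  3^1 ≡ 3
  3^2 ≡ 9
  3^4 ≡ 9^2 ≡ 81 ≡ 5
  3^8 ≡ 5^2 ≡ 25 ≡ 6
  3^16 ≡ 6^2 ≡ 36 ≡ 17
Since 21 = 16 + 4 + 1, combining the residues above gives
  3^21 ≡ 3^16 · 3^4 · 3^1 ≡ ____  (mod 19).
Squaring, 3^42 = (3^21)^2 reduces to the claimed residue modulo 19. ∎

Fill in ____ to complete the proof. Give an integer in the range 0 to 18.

3^16 · 3^4 · 3^1 ≡ 17 · 5 · 3 = 255.
255 mod 19 = 8, so 3^21 ≡ 8 (mod 19).

8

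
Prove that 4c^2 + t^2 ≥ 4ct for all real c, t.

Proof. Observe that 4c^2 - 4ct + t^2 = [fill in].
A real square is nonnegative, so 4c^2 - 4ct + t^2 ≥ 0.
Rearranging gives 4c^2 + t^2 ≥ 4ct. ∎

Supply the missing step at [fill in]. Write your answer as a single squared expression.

The leading and trailing coefficients are 2^2 and 1^2, and 4 = 2·2·1, so the trinomial is (2c - t)^2.
Hence 4c^2 - 4ct + t^2 ≥ 0.

(2c - t)^2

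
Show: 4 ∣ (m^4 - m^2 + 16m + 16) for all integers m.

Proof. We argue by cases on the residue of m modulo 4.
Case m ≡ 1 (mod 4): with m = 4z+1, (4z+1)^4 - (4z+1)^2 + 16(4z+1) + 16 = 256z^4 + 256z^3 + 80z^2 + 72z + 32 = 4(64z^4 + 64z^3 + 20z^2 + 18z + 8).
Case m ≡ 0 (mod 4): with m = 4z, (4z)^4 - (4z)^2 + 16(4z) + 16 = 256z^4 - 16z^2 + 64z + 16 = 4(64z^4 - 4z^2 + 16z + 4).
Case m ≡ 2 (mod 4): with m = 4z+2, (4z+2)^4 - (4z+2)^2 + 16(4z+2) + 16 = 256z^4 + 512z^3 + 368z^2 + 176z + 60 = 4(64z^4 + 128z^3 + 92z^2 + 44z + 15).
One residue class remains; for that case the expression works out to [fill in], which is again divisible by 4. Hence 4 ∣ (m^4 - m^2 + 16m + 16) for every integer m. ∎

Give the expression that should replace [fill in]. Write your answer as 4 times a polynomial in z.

4(64z^4 + 192z^3 + 212z^2 + 118z + 34)

Only m ≡ 3 (mod 4) is unaccounted for. Put m = 4z+3:
(4z+3)^4 - (4z+3)^2 + 16(4z+3) + 16 expands to 256z^4 + 768z^3 + 848z^2 + 472z + 136,
and factoring out 4 leaves 4(64z^4 + 192z^3 + 212z^2 + 118z + 34).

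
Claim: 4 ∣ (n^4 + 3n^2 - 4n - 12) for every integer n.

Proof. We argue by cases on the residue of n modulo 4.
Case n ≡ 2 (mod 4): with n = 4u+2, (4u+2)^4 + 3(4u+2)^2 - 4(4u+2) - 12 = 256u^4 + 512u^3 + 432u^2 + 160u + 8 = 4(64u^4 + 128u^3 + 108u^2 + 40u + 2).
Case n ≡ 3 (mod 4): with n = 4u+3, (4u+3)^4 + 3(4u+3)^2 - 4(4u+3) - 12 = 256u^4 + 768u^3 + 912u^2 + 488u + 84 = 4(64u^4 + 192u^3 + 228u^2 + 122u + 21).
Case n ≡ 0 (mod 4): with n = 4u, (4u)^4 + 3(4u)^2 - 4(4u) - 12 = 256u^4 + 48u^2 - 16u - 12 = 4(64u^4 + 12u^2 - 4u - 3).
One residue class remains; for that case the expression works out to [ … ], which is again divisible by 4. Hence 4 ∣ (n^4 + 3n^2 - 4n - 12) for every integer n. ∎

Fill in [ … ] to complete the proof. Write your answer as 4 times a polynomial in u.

Only n ≡ 1 (mod 4) is unaccounted for. Put n = 4u+1:
(4u+1)^4 + 3(4u+1)^2 - 4(4u+1) - 12 expands to 256u^4 + 256u^3 + 144u^2 + 24u - 12,
and factoring out 4 leaves 4(64u^4 + 64u^3 + 36u^2 + 6u - 3).

4(64u^4 + 64u^3 + 36u^2 + 6u - 3)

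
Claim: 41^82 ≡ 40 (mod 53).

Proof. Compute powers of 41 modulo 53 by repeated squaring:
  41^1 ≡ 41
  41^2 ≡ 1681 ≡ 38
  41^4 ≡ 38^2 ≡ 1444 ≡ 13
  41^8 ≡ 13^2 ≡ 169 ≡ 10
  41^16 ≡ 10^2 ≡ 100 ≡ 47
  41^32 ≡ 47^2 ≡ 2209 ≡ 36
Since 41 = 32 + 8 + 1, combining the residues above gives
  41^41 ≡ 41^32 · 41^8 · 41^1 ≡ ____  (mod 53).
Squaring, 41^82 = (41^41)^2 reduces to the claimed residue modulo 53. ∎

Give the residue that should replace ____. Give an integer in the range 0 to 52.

26

41^32 · 41^8 · 41^1 ≡ 36 · 10 · 41 = 14760.
14760 mod 53 = 26, so 41^41 ≡ 26 (mod 53).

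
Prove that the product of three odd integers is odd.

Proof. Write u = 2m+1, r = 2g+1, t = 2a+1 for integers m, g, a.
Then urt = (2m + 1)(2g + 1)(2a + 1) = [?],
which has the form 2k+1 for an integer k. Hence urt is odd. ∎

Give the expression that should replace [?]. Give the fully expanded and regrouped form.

Expanding: (2m + 1)(2g + 1)(2a + 1) = 8agm + 4ag + 4am + 2a + 4gm + 2g + 2m + 1.
Every term except the constant is even, so this is 2(4agm + 2ag + 2am + a + 2gm + g + m) + 1,
and 4agm + 2ag + 2am + a + 2gm + g + m ∈ ℤ gives the required form.

2(4agm + 2ag + 2am + a + 2gm + g + m) + 1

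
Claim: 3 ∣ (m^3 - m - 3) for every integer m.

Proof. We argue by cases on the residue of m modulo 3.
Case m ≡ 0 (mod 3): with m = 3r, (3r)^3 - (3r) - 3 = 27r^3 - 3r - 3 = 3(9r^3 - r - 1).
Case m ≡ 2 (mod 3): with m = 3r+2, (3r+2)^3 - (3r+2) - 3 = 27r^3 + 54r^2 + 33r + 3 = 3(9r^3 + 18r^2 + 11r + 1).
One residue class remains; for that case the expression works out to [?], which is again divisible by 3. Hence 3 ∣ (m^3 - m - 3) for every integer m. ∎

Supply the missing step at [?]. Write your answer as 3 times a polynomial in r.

3(9r^3 + 9r^2 + 2r - 1)

Only m ≡ 1 (mod 3) is unaccounted for. Put m = 3r+1:
(3r+1)^3 - (3r+1) - 3 expands to 27r^3 + 27r^2 + 6r - 3,
and factoring out 3 leaves 3(9r^3 + 9r^2 + 2r - 1).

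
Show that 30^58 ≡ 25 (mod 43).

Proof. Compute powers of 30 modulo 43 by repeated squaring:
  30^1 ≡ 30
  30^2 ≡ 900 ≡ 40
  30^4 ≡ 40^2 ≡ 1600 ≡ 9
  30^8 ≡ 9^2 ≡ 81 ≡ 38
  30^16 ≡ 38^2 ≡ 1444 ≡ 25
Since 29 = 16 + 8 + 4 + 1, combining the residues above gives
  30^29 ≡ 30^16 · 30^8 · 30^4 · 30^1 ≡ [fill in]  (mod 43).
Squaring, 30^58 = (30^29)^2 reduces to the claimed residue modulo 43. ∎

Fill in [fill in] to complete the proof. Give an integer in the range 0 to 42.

30^16 · 30^8 · 30^4 · 30^1 ≡ 25 · 38 · 9 · 30 = 256500.
256500 mod 43 = 5, so 30^29 ≡ 5 (mod 43).

5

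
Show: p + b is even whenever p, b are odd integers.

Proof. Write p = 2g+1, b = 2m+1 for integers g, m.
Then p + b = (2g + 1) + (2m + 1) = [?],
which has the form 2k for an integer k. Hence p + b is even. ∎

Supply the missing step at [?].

2(g + m + 1)

(2g + 1) + (2m + 1) = 2g + 2m + 2
= 2(g + m + 1).
Since g + m + 1 is an integer, the sum is of the form 2k for an integer k.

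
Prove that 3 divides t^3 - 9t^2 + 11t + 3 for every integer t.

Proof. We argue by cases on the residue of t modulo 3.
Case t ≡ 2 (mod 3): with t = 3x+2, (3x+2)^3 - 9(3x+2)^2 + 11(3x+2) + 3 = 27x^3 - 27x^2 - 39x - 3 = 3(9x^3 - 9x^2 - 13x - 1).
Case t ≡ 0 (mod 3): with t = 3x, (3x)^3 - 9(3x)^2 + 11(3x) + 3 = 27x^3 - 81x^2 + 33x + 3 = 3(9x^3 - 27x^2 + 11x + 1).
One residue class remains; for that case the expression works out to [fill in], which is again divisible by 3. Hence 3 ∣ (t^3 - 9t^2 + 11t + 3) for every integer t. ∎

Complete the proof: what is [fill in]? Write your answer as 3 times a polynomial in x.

3(9x^3 - 18x^2 - 4x + 2)

The residues treated are {2, 0}, so the missing case is t ≡ 1 (mod 3); write t = 3x+1.
Then (3x+1)^3 - 9(3x+1)^2 + 11(3x+1) + 3 = 27x^3 - 54x^2 - 12x + 6 = 3(9x^3 - 18x^2 - 4x + 2).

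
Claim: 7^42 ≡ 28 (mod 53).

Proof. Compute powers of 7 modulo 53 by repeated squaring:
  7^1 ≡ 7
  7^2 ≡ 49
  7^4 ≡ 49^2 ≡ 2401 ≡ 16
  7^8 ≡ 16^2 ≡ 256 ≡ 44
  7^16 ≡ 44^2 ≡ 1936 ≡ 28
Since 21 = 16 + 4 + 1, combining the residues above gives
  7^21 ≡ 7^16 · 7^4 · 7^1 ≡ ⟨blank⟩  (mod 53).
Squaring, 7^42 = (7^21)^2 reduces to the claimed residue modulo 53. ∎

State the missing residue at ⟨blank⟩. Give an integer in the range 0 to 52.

Multiply the listed residues: 28 · 16 · 7 = 448 → 3136.
Reducing modulo 53: 3136 = 59·53 + 9, so 7^21 ≡ 9.

9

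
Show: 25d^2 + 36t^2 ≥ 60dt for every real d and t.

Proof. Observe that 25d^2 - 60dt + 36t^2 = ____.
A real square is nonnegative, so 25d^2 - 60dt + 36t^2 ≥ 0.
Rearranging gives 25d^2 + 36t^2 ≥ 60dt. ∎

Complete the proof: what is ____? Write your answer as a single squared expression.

(5d - 6t)^2

The leading and trailing coefficients are 5^2 and 6^2, and 60 = 2·5·6, so the trinomial is (5d - 6t)^2.
Hence 25d^2 - 60dt + 36t^2 ≥ 0.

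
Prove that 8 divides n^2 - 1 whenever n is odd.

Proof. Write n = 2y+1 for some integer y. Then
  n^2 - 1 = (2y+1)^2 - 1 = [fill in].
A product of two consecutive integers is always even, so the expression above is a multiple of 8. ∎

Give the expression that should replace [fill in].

4y(y + 1)

(2y+1)^2 - 1 = 4y^2 + 4y + 1 - 1 = 4y^2 + 4y = 4y(y+1).
Since y and y+1 are consecutive, y(y+1) is even, and 4·(even) is a multiple of 8.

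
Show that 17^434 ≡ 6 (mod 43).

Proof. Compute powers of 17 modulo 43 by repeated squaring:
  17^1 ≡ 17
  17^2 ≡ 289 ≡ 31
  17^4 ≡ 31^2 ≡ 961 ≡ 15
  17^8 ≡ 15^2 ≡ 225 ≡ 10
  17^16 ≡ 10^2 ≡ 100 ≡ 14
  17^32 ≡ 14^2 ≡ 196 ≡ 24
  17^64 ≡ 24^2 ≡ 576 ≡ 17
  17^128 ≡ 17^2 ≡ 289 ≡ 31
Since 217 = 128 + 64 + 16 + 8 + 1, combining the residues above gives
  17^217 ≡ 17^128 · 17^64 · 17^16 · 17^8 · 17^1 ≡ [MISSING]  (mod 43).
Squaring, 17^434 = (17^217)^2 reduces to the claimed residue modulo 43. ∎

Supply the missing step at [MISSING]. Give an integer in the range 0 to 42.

36

17^128 · 17^64 · 17^16 · 17^8 · 17^1 ≡ 31 · 17 · 14 · 10 · 17 = 1254260.
1254260 mod 43 = 36, so 17^217 ≡ 36 (mod 43).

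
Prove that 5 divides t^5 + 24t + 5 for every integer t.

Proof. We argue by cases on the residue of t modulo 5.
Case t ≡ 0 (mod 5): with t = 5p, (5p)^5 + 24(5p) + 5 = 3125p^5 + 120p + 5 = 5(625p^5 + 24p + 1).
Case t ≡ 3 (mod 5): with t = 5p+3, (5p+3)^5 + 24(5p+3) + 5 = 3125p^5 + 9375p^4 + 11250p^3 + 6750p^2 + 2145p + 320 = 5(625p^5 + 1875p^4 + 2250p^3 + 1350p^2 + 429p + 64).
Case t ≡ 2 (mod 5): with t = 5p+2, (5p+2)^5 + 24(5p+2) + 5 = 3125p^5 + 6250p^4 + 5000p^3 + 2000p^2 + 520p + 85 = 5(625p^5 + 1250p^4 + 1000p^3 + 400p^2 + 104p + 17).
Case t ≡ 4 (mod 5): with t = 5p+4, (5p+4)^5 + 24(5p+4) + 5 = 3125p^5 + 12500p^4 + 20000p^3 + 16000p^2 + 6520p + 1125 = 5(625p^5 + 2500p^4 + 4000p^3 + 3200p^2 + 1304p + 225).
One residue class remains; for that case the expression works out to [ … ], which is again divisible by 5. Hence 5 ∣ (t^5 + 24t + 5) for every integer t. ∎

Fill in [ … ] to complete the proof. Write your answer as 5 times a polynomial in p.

The residues treated are {0, 3, 2, 4}, so the missing case is t ≡ 1 (mod 5); write t = 5p+1.
Then (5p+1)^5 + 24(5p+1) + 5 = 3125p^5 + 3125p^4 + 1250p^3 + 250p^2 + 145p + 30 = 5(625p^5 + 625p^4 + 250p^3 + 50p^2 + 29p + 6).

5(625p^5 + 625p^4 + 250p^3 + 50p^2 + 29p + 6)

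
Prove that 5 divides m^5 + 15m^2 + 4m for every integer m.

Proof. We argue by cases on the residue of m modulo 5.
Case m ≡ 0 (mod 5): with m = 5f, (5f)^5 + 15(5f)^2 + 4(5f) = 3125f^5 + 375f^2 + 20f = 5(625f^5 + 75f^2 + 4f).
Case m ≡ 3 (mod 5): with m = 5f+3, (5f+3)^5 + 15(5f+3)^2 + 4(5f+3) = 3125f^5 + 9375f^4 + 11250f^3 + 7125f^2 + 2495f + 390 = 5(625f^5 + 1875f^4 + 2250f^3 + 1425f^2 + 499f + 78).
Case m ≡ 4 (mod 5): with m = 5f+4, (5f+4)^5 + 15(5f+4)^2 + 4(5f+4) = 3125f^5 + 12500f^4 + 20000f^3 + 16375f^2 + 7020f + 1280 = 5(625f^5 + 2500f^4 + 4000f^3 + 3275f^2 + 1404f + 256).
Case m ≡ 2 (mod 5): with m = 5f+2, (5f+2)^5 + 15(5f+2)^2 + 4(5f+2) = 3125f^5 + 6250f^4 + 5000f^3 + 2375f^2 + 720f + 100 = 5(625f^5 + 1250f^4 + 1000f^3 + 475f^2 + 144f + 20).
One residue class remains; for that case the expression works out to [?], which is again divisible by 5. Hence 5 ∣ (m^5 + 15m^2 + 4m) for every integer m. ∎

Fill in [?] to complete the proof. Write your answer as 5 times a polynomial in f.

The residues treated are {0, 3, 4, 2}, so the missing case is m ≡ 1 (mod 5); write m = 5f+1.
Then (5f+1)^5 + 15(5f+1)^2 + 4(5f+1) = 3125f^5 + 3125f^4 + 1250f^3 + 625f^2 + 195f + 20 = 5(625f^5 + 625f^4 + 250f^3 + 125f^2 + 39f + 4).

5(625f^5 + 625f^4 + 250f^3 + 125f^2 + 39f + 4)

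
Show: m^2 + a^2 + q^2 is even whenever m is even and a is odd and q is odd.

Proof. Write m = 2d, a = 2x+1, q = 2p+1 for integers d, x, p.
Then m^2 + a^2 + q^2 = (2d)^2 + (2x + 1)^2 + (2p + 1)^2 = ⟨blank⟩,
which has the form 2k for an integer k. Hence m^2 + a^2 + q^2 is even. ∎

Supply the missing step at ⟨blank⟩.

(2d)^2 + (2x + 1)^2 + (2p + 1)^2 = 4d^2 + 4p^2 + 4p + 4x^2 + 4x + 2
= 2(2d^2 + 2p^2 + 2p + 2x^2 + 2x + 1).
Since 2d^2 + 2p^2 + 2p + 2x^2 + 2x + 1 is an integer, the sum of squares is of the form 2k for an integer k.

2(2d^2 + 2p^2 + 2p + 2x^2 + 2x + 1)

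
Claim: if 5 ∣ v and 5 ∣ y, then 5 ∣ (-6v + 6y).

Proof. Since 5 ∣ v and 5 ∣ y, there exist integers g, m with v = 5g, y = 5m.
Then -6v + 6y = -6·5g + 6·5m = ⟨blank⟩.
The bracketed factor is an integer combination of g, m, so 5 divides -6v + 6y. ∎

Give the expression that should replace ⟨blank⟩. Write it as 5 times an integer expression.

Each term has a factor of 5: -6·5g + 6·5m = 5·(-6g + 6m).
Since -6g + 6m is an integer, 5 ∣ (-6v + 6y).

5(-6g + 6m)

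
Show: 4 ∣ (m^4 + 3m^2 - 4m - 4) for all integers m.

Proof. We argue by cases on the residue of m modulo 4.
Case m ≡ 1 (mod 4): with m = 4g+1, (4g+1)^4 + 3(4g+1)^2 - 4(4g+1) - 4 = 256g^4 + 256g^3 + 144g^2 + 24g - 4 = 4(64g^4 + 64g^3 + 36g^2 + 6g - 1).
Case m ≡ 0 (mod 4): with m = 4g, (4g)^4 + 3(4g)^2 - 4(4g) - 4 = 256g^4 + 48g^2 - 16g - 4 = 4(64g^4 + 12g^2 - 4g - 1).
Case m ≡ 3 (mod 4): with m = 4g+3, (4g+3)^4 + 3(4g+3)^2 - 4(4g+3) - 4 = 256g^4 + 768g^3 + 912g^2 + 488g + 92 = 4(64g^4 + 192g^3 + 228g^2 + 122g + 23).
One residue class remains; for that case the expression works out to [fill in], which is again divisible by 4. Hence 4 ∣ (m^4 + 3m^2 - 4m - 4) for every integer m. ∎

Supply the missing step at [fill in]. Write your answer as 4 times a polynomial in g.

4(64g^4 + 128g^3 + 108g^2 + 40g + 4)

Only m ≡ 2 (mod 4) is unaccounted for. Put m = 4g+2:
(4g+2)^4 + 3(4g+2)^2 - 4(4g+2) - 4 expands to 256g^4 + 512g^3 + 432g^2 + 160g + 16,
and factoring out 4 leaves 4(64g^4 + 128g^3 + 108g^2 + 40g + 4).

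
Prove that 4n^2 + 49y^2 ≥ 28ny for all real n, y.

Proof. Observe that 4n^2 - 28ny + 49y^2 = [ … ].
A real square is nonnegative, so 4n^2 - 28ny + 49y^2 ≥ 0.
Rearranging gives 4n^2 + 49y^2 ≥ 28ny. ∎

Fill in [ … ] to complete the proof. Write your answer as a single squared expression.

(2n - 7y)^2

The leading and trailing coefficients are 2^2 and 7^2, and 28 = 2·2·7, so the trinomial is (2n - 7y)^2.
Hence 4n^2 - 28ny + 49y^2 ≥ 0.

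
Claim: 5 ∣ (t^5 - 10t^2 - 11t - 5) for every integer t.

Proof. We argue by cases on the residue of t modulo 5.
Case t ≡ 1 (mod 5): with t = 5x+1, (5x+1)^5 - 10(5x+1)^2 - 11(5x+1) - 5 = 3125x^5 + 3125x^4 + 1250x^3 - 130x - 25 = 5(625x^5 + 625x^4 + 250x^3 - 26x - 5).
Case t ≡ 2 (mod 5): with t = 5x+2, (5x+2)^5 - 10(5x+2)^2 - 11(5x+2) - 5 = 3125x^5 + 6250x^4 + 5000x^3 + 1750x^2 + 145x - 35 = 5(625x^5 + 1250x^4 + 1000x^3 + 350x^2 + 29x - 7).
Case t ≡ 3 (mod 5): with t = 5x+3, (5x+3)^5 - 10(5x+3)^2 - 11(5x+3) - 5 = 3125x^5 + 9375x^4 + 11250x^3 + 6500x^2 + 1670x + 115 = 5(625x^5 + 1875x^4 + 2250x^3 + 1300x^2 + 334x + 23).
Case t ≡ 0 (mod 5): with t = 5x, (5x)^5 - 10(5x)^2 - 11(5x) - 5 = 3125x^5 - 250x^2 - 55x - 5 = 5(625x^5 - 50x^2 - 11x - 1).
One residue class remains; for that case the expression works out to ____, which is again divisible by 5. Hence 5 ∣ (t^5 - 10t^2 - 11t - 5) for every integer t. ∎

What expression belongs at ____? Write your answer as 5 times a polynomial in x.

Only t ≡ 4 (mod 5) is unaccounted for. Put t = 5x+4:
(5x+4)^5 - 10(5x+4)^2 - 11(5x+4) - 5 expands to 3125x^5 + 12500x^4 + 20000x^3 + 15750x^2 + 5945x + 815,
and factoring out 5 leaves 5(625x^5 + 2500x^4 + 4000x^3 + 3150x^2 + 1189x + 163).

5(625x^5 + 2500x^4 + 4000x^3 + 3150x^2 + 1189x + 163)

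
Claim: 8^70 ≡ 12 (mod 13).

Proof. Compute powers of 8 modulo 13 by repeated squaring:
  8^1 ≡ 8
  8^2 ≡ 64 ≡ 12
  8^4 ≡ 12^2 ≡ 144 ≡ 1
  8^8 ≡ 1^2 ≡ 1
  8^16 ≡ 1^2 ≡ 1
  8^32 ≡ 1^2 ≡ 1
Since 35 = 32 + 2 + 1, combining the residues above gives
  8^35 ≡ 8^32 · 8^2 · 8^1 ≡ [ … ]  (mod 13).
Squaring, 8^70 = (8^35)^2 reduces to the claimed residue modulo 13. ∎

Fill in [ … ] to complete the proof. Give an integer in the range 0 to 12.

5

8^32 · 8^2 · 8^1 ≡ 1 · 12 · 8 = 96.
96 mod 13 = 5, so 8^35 ≡ 5 (mod 13).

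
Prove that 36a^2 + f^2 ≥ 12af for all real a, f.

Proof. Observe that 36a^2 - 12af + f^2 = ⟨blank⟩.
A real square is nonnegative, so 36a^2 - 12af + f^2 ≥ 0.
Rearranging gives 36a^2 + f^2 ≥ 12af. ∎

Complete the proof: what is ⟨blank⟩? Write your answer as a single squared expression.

(6a - f)^2

36a^2 - 12af + f^2 is a perfect-square trinomial: the outer terms are (6a)^2 and (f)^2, and the cross term is -2·6a·f.
So 36a^2 - 12af + f^2 = (6a - f)^2 ≥ 0.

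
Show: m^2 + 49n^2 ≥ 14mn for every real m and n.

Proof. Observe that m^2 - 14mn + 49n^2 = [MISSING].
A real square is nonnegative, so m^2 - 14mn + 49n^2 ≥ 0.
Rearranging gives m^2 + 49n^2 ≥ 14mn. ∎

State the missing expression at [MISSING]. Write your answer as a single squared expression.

(m - 7n)^2

m^2 - 14mn + 49n^2 is a perfect-square trinomial: the outer terms are (m)^2 and (7n)^2, and the cross term is -2·m·7n.
So m^2 - 14mn + 49n^2 = (m - 7n)^2 ≥ 0.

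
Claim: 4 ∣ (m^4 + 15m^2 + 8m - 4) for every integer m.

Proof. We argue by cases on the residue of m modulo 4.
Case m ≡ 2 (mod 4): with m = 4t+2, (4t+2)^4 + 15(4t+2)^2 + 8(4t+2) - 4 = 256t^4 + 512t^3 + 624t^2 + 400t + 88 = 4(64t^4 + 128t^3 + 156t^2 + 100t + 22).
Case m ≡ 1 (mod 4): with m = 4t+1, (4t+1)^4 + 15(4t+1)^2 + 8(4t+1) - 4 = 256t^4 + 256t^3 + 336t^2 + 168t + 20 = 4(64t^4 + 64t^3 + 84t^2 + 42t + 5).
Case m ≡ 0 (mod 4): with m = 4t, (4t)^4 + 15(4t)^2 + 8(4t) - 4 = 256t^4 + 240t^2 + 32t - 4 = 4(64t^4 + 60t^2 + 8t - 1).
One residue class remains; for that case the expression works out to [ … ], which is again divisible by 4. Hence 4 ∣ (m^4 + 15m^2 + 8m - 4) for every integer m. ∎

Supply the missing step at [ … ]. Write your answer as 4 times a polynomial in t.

4(64t^4 + 192t^3 + 276t^2 + 206t + 59)

The residues treated are {2, 1, 0}, so the missing case is m ≡ 3 (mod 4); write m = 4t+3.
Then (4t+3)^4 + 15(4t+3)^2 + 8(4t+3) - 4 = 256t^4 + 768t^3 + 1104t^2 + 824t + 236 = 4(64t^4 + 192t^3 + 276t^2 + 206t + 59).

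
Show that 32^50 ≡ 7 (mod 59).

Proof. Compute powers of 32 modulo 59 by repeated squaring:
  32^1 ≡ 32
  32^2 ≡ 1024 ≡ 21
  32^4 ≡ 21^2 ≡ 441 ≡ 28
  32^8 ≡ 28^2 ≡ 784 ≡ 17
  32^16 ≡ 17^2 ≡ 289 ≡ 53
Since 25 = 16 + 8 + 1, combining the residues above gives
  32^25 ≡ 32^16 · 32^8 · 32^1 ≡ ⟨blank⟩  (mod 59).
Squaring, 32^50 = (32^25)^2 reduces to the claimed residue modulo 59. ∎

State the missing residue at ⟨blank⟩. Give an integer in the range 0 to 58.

40

32^16 · 32^8 · 32^1 ≡ 53 · 17 · 32 = 28832.
28832 mod 59 = 40, so 32^25 ≡ 40 (mod 59).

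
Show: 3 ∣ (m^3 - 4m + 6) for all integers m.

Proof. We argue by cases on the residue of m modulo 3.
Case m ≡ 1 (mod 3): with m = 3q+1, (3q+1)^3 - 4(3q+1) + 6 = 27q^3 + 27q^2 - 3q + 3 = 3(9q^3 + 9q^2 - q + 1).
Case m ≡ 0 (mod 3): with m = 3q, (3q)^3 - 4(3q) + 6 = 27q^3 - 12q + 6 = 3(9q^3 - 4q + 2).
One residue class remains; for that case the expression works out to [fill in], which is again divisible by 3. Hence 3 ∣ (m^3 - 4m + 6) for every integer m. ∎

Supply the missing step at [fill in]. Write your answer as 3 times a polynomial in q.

Only m ≡ 2 (mod 3) is unaccounted for. Put m = 3q+2:
(3q+2)^3 - 4(3q+2) + 6 expands to 27q^3 + 54q^2 + 24q + 6,
and factoring out 3 leaves 3(9q^3 + 18q^2 + 8q + 2).

3(9q^3 + 18q^2 + 8q + 2)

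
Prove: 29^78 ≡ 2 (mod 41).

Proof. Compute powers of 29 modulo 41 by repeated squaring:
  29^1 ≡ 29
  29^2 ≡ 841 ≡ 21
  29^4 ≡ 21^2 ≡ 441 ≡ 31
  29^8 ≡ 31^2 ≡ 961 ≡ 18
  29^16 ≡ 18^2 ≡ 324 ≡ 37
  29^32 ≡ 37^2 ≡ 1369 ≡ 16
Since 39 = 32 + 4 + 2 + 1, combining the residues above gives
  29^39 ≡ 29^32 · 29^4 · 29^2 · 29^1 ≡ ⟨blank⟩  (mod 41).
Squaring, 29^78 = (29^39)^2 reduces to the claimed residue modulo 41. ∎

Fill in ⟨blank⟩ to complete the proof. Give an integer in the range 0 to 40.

17

Multiply the listed residues: 16 · 31 · 21 · 29 = 496 → 10416 → 302064.
Reducing modulo 41: 302064 = 7367·41 + 17, so 29^39 ≡ 17.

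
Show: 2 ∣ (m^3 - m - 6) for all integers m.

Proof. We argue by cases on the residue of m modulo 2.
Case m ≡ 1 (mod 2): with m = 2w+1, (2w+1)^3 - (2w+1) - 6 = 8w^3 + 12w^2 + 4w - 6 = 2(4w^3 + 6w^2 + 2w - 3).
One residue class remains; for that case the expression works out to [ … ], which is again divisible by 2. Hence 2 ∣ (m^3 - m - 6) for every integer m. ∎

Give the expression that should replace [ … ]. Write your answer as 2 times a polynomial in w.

The residues treated are {1}, so the missing case is m ≡ 0 (mod 2); write m = 2w.
Then (2w)^3 - (2w) - 6 = 8w^3 - 2w - 6 = 2(4w^3 - w - 3).

2(4w^3 - w - 3)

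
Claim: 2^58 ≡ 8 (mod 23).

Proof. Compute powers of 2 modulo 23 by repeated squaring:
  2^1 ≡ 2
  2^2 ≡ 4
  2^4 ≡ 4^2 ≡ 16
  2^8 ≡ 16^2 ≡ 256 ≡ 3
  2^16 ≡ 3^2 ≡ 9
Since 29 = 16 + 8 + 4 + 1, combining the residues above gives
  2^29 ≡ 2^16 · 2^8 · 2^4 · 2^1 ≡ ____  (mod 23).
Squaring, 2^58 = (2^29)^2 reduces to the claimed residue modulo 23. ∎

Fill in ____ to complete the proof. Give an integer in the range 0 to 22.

2^16 · 2^8 · 2^4 · 2^1 ≡ 9 · 3 · 16 · 2 = 864.
864 mod 23 = 13, so 2^29 ≡ 13 (mod 23).

13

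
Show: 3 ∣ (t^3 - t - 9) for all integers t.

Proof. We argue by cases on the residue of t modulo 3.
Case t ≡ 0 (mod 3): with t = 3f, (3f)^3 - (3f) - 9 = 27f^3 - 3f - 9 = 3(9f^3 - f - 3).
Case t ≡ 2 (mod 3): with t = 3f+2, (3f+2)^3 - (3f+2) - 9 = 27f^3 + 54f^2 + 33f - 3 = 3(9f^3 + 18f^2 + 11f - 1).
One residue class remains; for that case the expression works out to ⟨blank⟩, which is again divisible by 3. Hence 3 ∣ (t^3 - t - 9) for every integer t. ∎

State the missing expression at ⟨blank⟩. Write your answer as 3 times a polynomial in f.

Only t ≡ 1 (mod 3) is unaccounted for. Put t = 3f+1:
(3f+1)^3 - (3f+1) - 9 expands to 27f^3 + 27f^2 + 6f - 9,
and factoring out 3 leaves 3(9f^3 + 9f^2 + 2f - 3).

3(9f^3 + 9f^2 + 2f - 3)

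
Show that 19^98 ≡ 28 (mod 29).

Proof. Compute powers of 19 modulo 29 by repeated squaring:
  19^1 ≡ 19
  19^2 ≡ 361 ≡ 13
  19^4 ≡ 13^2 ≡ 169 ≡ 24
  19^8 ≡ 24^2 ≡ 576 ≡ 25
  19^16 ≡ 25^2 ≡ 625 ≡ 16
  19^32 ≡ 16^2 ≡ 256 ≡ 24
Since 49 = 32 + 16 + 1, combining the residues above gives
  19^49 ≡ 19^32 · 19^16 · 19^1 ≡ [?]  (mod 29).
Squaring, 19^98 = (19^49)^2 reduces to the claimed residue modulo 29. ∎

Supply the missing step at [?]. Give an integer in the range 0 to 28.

17

19^32 · 19^16 · 19^1 ≡ 24 · 16 · 19 = 7296.
7296 mod 29 = 17, so 19^49 ≡ 17 (mod 29).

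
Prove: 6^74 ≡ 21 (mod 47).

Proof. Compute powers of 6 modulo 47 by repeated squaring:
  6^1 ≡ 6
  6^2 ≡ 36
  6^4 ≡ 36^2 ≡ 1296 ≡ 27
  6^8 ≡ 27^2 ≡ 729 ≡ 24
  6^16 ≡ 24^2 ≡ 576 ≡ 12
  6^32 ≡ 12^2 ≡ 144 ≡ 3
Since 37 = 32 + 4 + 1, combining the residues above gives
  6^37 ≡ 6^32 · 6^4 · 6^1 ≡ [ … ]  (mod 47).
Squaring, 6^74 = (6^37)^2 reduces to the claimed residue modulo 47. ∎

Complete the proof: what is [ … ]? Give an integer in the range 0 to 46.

16

Multiply the listed residues: 3 · 27 · 6 = 81 → 486.
Reducing modulo 47: 486 = 10·47 + 16, so 6^37 ≡ 16.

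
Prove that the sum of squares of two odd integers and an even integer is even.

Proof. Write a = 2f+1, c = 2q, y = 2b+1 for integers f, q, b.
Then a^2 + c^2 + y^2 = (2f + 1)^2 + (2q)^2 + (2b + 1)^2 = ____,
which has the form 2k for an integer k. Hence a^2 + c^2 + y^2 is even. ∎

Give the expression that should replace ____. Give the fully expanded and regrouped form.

Expanding: (2f + 1)^2 + (2q)^2 + (2b + 1)^2 = 4b^2 + 4b + 4f^2 + 4f + 4q^2 + 2.
Every term is even; pulling out the factor of 2 gives 2(2b^2 + 2b + 2f^2 + 2f + 2q^2 + 1).

2(2b^2 + 2b + 2f^2 + 2f + 2q^2 + 1)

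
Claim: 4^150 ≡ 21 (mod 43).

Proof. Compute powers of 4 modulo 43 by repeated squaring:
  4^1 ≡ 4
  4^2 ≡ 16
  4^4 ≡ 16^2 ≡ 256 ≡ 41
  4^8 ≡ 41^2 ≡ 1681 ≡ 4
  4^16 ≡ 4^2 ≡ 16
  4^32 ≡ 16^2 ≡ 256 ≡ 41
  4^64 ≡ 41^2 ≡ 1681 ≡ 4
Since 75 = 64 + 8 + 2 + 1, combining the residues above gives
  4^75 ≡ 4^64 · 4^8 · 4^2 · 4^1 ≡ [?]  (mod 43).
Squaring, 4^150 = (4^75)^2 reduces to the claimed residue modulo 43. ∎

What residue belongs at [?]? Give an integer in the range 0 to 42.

Multiply the listed residues: 4 · 4 · 16 · 4 = 16 → 256 → 1024.
Reducing modulo 43: 1024 = 23·43 + 35, so 4^75 ≡ 35.

35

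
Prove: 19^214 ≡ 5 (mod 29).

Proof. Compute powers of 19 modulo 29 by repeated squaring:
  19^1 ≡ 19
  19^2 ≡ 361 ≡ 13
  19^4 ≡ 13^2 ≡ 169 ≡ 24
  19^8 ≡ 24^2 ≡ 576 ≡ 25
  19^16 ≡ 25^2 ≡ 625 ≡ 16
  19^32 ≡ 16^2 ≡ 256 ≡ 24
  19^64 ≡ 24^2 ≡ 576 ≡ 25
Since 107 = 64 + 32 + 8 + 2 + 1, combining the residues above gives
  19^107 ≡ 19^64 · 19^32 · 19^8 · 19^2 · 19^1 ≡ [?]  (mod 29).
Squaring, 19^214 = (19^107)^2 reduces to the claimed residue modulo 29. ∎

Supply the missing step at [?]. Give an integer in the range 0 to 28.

18

19^64 · 19^32 · 19^8 · 19^2 · 19^1 ≡ 25 · 24 · 25 · 13 · 19 = 3705000.
3705000 mod 29 = 18, so 19^107 ≡ 18 (mod 29).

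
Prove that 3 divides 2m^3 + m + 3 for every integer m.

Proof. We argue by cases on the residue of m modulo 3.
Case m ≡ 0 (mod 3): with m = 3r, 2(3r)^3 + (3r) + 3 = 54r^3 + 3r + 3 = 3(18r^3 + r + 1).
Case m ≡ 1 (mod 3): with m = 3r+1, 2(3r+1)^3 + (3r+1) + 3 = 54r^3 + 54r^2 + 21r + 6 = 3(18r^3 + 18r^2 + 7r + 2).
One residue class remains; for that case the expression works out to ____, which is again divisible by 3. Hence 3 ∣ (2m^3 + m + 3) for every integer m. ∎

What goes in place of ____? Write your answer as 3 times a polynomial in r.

Only m ≡ 2 (mod 3) is unaccounted for. Put m = 3r+2:
2(3r+2)^3 + (3r+2) + 3 expands to 54r^3 + 108r^2 + 75r + 21,
and factoring out 3 leaves 3(18r^3 + 36r^2 + 25r + 7).

3(18r^3 + 36r^2 + 25r + 7)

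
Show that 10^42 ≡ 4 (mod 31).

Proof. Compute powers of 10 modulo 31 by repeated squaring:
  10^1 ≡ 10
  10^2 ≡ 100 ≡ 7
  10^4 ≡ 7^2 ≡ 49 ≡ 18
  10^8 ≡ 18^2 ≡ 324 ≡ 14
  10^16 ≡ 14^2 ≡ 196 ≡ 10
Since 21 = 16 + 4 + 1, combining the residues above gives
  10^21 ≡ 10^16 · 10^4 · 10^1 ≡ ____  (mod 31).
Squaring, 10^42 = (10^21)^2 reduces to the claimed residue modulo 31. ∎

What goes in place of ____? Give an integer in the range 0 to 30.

2

Multiply the listed residues: 10 · 18 · 10 = 180 → 1800.
Reducing modulo 31: 1800 = 58·31 + 2, so 10^21 ≡ 2.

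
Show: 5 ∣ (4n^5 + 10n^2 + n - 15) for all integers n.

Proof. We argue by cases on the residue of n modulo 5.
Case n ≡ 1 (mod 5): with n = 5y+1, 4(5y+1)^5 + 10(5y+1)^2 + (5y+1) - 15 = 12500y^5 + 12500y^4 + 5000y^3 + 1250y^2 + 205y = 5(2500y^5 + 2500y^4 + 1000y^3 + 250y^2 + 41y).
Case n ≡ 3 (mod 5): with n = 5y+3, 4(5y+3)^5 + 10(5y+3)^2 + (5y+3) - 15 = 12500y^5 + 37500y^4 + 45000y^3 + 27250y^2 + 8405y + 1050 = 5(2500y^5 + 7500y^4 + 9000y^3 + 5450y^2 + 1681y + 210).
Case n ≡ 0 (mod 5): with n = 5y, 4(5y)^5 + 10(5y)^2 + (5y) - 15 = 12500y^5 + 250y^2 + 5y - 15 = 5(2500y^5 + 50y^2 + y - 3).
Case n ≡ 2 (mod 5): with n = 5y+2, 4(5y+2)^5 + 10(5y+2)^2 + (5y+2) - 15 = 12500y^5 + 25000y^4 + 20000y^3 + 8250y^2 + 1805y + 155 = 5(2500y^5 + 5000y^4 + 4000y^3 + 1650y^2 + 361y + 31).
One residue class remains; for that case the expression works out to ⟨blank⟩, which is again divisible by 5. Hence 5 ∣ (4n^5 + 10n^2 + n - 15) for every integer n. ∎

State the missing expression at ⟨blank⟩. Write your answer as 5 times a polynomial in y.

5(2500y^5 + 10000y^4 + 16000y^3 + 12850y^2 + 5201y + 849)

Only n ≡ 4 (mod 5) is unaccounted for. Put n = 5y+4:
4(5y+4)^5 + 10(5y+4)^2 + (5y+4) - 15 expands to 12500y^5 + 50000y^4 + 80000y^3 + 64250y^2 + 26005y + 4245,
and factoring out 5 leaves 5(2500y^5 + 10000y^4 + 16000y^3 + 12850y^2 + 5201y + 849).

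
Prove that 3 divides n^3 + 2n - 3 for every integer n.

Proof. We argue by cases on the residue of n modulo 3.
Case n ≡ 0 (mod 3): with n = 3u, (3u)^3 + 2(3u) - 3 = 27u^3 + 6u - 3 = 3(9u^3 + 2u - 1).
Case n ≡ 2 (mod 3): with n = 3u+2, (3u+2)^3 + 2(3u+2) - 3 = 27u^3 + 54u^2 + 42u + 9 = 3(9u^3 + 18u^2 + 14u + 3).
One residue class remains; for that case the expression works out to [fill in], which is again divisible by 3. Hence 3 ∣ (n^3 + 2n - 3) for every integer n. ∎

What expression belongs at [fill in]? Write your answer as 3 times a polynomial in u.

3(9u^3 + 9u^2 + 5u)

Only n ≡ 1 (mod 3) is unaccounted for. Put n = 3u+1:
(3u+1)^3 + 2(3u+1) - 3 expands to 27u^3 + 27u^2 + 15u,
and factoring out 3 leaves 3(9u^3 + 9u^2 + 5u).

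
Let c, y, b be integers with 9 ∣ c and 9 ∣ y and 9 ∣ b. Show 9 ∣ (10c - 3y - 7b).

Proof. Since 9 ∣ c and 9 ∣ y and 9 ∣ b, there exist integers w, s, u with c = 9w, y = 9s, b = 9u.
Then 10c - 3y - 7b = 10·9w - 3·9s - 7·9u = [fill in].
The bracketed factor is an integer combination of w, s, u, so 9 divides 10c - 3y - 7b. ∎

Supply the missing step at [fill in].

9(-3s - 7u + 10w)

Pull the common 9 out of every term: 10·9w - 3·9s - 7·9u = 9(-3s - 7u + 10w).
-3s - 7u + 10w is an integer, which exhibits the divisibility.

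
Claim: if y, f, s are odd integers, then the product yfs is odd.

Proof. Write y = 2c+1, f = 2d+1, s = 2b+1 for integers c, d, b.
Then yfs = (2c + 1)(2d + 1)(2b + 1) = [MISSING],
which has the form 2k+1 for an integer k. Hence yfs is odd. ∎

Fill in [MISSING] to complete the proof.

(2c + 1)(2d + 1)(2b + 1) = 8bcd + 4bc + 4bd + 2b + 4cd + 2c + 2d + 1
= 2(4bcd + 2bc + 2bd + b + 2cd + c + d) + 1.
Since 4bcd + 2bc + 2bd + b + 2cd + c + d is an integer, the product is of the form 2k+1 for an integer k.

2(4bcd + 2bc + 2bd + b + 2cd + c + d) + 1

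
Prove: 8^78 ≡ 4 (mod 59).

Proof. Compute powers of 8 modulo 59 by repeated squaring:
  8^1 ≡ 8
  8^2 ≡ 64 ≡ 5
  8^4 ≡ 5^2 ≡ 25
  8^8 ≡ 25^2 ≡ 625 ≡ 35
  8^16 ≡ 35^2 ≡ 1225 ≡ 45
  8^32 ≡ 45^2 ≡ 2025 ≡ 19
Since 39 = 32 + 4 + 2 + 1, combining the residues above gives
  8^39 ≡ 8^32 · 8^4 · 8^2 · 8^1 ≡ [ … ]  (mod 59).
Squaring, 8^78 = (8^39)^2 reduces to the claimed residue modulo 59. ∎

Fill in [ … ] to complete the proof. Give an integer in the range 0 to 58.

2

8^32 · 8^4 · 8^2 · 8^1 ≡ 19 · 25 · 5 · 8 = 19000.
19000 mod 59 = 2, so 8^39 ≡ 2 (mod 59).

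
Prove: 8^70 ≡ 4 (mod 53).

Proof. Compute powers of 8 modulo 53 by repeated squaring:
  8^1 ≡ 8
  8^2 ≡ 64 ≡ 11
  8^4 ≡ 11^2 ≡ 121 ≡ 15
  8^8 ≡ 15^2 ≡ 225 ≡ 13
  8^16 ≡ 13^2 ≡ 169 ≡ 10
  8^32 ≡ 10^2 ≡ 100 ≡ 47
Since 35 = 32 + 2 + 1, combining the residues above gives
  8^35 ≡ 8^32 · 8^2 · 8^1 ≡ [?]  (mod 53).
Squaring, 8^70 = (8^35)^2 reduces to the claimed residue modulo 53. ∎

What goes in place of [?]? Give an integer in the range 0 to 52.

2

Multiply the listed residues: 47 · 11 · 8 = 517 → 4136.
Reducing modulo 53: 4136 = 78·53 + 2, so 8^35 ≡ 2.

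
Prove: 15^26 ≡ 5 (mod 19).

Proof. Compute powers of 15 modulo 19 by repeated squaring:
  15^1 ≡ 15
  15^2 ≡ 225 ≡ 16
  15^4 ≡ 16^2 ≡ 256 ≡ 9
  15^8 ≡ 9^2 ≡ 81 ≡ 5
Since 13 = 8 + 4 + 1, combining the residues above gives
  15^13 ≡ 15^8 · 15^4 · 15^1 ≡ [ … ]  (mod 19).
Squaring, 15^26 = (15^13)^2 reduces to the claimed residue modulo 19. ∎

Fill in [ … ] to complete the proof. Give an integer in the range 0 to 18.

10

Multiply the listed residues: 5 · 9 · 15 = 45 → 675.
Reducing modulo 19: 675 = 35·19 + 10, so 15^13 ≡ 10.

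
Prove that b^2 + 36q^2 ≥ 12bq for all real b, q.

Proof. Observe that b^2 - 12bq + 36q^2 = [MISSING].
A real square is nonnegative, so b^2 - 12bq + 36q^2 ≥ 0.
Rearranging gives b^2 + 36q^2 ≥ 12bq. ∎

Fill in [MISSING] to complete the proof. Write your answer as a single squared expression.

(b - 6q)^2

b^2 - 12bq + 36q^2 is a perfect-square trinomial: the outer terms are (b)^2 and (6q)^2, and the cross term is -2·b·6q.
So b^2 - 12bq + 36q^2 = (b - 6q)^2 ≥ 0.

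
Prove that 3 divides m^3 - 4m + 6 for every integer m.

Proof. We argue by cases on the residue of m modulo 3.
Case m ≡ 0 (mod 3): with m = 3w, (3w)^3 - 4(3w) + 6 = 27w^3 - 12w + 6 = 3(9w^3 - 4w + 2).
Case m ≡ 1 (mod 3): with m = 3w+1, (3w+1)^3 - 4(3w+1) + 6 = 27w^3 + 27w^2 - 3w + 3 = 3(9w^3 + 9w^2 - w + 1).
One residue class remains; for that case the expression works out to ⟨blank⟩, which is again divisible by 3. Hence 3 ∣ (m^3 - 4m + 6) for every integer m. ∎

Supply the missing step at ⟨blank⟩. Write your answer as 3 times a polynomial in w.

Only m ≡ 2 (mod 3) is unaccounted for. Put m = 3w+2:
(3w+2)^3 - 4(3w+2) + 6 expands to 27w^3 + 54w^2 + 24w + 6,
and factoring out 3 leaves 3(9w^3 + 18w^2 + 8w + 2).

3(9w^3 + 18w^2 + 8w + 2)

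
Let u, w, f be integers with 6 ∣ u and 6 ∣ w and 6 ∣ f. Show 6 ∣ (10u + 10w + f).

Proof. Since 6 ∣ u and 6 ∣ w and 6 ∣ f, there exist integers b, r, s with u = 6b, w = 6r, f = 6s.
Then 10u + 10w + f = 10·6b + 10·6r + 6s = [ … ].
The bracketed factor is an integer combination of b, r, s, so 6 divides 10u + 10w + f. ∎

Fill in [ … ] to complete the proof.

6(10b + 10r + s)

Pull the common 6 out of every term: 10·6b + 10·6r + 6s = 6(10b + 10r + s).
10b + 10r + s is an integer, which exhibits the divisibility.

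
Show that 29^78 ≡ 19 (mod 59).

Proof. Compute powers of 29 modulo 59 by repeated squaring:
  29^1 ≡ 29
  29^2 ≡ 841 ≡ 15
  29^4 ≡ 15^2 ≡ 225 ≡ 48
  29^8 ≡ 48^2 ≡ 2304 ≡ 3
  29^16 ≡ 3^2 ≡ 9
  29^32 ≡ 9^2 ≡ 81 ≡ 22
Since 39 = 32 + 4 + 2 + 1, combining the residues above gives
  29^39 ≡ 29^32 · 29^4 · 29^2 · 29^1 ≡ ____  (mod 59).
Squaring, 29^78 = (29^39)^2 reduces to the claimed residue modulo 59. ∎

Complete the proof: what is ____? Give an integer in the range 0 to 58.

29^32 · 29^4 · 29^2 · 29^1 ≡ 22 · 48 · 15 · 29 = 459360.
459360 mod 59 = 45, so 29^39 ≡ 45 (mod 59).

45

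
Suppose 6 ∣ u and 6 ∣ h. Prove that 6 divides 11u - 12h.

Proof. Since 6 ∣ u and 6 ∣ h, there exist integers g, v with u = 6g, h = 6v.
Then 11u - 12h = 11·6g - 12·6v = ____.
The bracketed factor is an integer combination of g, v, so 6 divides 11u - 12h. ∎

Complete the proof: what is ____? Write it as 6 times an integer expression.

Each term has a factor of 6: 11·6g - 12·6v = 6·(11g - 12v).
Since 11g - 12v is an integer, 6 ∣ (11u - 12h).

6(11g - 12v)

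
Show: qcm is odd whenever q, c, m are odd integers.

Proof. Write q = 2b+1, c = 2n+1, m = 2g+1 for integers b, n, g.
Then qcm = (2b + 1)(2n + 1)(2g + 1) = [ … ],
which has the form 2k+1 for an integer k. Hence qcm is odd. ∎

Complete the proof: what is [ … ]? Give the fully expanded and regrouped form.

2(4bgn + 2bg + 2bn + b + 2gn + g + n) + 1

(2b + 1)(2n + 1)(2g + 1) = 8bgn + 4bg + 4bn + 2b + 4gn + 2g + 2n + 1
= 2(4bgn + 2bg + 2bn + b + 2gn + g + n) + 1.
Since 4bgn + 2bg + 2bn + b + 2gn + g + n is an integer, the product is of the form 2k+1 for an integer k.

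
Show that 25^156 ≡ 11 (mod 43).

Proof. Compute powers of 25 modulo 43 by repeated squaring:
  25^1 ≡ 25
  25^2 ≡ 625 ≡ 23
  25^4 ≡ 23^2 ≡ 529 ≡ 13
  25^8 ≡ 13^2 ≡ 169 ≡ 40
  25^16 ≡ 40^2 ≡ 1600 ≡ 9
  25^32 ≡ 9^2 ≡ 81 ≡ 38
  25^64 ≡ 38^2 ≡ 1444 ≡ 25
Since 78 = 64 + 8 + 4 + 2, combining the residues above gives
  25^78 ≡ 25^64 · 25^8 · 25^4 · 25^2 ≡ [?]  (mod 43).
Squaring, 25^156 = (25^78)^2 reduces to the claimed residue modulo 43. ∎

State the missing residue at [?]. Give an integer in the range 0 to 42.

25^64 · 25^8 · 25^4 · 25^2 ≡ 25 · 40 · 13 · 23 = 299000.
299000 mod 43 = 21, so 25^78 ≡ 21 (mod 43).

21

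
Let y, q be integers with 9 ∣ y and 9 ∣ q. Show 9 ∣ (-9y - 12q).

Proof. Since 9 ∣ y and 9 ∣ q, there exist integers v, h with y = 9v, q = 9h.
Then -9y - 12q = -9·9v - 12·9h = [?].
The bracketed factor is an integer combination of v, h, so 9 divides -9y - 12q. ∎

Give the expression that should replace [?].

9(-12h - 9v)

Each term has a factor of 9: -9·9v - 12·9h = 9·(-12h - 9v).
Since -12h - 9v is an integer, 9 ∣ (-9y - 12q).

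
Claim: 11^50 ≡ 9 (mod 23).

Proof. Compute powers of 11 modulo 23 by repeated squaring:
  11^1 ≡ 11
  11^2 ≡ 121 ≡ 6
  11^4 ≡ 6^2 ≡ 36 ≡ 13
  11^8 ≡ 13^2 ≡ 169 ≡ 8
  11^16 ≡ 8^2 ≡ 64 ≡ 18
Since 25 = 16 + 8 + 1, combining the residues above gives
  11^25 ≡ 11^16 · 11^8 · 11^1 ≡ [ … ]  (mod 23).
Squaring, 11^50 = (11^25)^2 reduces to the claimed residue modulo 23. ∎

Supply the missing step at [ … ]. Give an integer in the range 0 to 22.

11^16 · 11^8 · 11^1 ≡ 18 · 8 · 11 = 1584.
1584 mod 23 = 20, so 11^25 ≡ 20 (mod 23).

20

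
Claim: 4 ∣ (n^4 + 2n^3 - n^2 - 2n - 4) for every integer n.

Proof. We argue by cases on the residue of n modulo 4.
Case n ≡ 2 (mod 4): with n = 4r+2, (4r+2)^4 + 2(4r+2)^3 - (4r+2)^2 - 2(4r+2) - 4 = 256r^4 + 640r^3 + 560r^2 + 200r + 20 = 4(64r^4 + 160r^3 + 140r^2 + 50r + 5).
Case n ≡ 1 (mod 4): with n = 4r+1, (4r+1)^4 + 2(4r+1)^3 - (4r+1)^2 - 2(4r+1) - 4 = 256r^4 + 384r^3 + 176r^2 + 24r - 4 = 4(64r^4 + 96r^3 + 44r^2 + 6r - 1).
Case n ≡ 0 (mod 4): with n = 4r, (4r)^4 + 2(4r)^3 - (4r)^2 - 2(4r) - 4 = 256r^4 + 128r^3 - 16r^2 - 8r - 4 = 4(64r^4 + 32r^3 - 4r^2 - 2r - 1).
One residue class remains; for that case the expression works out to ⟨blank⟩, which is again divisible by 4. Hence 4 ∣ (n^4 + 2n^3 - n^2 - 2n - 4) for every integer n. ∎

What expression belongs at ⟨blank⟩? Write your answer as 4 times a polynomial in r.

4(64r^4 + 224r^3 + 284r^2 + 154r + 29)

The residues treated are {2, 1, 0}, so the missing case is n ≡ 3 (mod 4); write n = 4r+3.
Then (4r+3)^4 + 2(4r+3)^3 - (4r+3)^2 - 2(4r+3) - 4 = 256r^4 + 896r^3 + 1136r^2 + 616r + 116 = 4(64r^4 + 224r^3 + 284r^2 + 154r + 29).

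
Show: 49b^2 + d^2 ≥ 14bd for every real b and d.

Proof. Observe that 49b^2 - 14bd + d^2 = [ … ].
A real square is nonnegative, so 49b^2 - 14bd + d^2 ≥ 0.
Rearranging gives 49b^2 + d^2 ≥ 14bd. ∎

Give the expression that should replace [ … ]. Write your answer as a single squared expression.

(7b - d)^2

49b^2 - 14bd + d^2 is a perfect-square trinomial: the outer terms are (7b)^2 and (d)^2, and the cross term is -2·7b·d.
So 49b^2 - 14bd + d^2 = (7b - d)^2 ≥ 0.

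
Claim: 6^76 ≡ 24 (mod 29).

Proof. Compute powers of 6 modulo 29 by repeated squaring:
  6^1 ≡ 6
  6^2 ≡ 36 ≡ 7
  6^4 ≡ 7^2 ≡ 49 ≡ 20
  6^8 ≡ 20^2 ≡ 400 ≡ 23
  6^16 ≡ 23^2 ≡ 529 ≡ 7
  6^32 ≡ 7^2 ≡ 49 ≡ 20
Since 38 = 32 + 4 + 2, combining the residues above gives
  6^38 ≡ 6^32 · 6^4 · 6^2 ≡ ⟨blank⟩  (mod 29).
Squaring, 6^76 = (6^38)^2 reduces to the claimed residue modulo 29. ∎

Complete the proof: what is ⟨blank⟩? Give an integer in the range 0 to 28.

16

6^32 · 6^4 · 6^2 ≡ 20 · 20 · 7 = 2800.
2800 mod 29 = 16, so 6^38 ≡ 16 (mod 29).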